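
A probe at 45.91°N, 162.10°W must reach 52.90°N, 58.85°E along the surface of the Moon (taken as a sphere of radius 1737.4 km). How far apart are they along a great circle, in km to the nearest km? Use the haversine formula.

2280 km

In radians: φ₁ = 0.8013, φ₂ = 0.9233, Δλ = -139.050° = -2.4269 rad.
Haversine: a = sin²(Δφ/2) + cos φ₁ cos φ₂ sin²(Δλ/2) = 0.0037 + (0.6958)(0.6032)(0.8776) = 0.37207.
Central angle c = 2·arcsin(√a) = 1.31205 rad.
Distance = R·c = 1737.4 × 1.3121 ≈ 2280 km.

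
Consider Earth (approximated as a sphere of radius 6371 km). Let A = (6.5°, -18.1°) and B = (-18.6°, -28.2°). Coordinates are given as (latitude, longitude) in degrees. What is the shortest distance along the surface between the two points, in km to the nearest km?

With latitudes φ₁ = 6.500°, φ₂ = -18.600° and longitude difference Δλ = -10.100°:
cos c = sin φ₁ sin φ₂ + cos φ₁ cos φ₂ cos Δλ = (0.1132)(-0.3190) + (0.9936)(0.9478)(0.9845) = 0.89098,
so c = arccos(0.89098) = 0.47131 rad.
Distance = R·c = 6371 × 0.4713 ≈ 3003 km.

3003 km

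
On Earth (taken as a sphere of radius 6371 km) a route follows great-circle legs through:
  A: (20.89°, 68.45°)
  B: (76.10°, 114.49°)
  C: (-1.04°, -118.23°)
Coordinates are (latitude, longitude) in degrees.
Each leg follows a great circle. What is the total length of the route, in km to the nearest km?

Leg A→B: central angle 1.0450 rad, distance 6657.5 km.
Leg B→C: central angle 1.7346 rad, distance 11051.3 km.
Total: 6657.5 + 11051.3 ≈ 17709 km.

17709 km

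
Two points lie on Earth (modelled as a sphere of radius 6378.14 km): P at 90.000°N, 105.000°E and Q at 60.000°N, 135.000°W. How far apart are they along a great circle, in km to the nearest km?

3340 km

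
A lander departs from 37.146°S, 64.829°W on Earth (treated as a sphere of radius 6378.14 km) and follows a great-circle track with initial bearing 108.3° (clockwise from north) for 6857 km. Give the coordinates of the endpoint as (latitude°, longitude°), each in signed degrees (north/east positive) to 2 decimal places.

-30.49°, 10.90°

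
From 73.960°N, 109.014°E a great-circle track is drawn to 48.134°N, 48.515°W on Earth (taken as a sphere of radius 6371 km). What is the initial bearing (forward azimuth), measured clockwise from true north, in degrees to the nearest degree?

342°

Δλ = -157.529° = -2.7494 rad.
y = sin Δλ · cos φ₂ = (-0.3822)(0.6674) = -0.2551
x = cos φ₁ sin φ₂ − sin φ₁ cos φ₂ cos Δλ = (0.2763)(0.7447) − (0.9611)(0.6674)(-0.9241) = 0.7985
θ = atan2(y, x) = -17.72°; adding 360° gives 342°.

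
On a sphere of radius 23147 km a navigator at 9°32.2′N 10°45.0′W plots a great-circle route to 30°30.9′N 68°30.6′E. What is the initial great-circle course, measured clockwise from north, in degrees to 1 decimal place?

Δλ = 79.260° = 1.3833 rad.
y = sin Δλ · cos φ₂ = (0.9825)(0.8615) = 0.8464
x = cos φ₁ sin φ₂ − sin φ₁ cos φ₂ cos Δλ = (0.9862)(0.5078) − (0.1657)(0.8615)(0.1864) = 0.4741
θ = atan2(y, x) = 60.74°, so the bearing is 60.7°.

60.7°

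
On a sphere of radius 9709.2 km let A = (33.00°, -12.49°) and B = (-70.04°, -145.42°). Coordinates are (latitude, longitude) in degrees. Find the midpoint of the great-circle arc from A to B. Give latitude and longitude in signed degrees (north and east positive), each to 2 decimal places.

-31.08°, -34.90°

Central angle δ = 2.3559 rad. Interpolating on the sphere with fraction f = 0.5:
P = [sin((1−f)δ)·A + sin(fδ)·B] / sin δ = 1.3061·A + 1.3061·B in Cartesian coordinates,
giving P = (0.7024, -0.4900, -0.5163), i.e. latitude -31.08°, longitude -34.90°.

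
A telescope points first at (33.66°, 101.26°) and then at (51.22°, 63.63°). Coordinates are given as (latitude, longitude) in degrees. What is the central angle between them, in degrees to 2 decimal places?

Let φ₁ = 0.5875 rad, φ₂ = 0.8940 rad, and Δλ = -0.6568 rad.
Haversine: a = sin²(Δφ/2) + cos φ₁ cos φ₂ sin²(Δλ/2) = 0.0233 + (0.8323)(0.6263)(0.1040) = 0.07752.
Central angle c = 2·arcsin(√a) = 0.56432 rad.
So the angular separation is 32.33°.

32.33°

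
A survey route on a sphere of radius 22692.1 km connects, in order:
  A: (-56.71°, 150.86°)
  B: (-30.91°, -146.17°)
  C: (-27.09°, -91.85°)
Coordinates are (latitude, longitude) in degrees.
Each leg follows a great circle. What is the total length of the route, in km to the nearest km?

38478 km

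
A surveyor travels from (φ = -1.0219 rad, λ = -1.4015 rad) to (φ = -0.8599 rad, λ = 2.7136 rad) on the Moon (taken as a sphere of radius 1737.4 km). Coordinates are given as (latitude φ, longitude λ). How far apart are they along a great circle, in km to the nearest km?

Let φ₁ = -1.0219 rad, φ₂ = -0.8599 rad, and Δλ = -2.1681 rad.
cos c = sin φ₁ sin φ₂ + cos φ₁ cos φ₂ cos Δλ = (-0.8531)(-0.7578) + (0.5217)(0.6525)(-0.5624) = 0.45499,
so c = arccos(0.45499) = 1.09843 rad.
Distance = R·c = 1737.4 × 1.0984 ≈ 1908 km.

1908 km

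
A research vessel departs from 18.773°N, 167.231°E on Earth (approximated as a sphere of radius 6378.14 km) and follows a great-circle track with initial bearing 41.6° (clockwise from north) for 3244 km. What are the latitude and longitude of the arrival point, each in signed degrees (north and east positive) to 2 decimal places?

38.75°, -168.28°

Angular distance δ = d/R = 3244/6378.14 = 0.50861 rad; initial bearing θ = 0.7261 rad.
sin φ₂ = sin φ₁ cos δ + cos φ₁ sin δ cos θ = (0.3218)(0.8734) + (0.9468)(0.4870)(0.7478) = 0.6259, so φ₂ = 38.75°.
Δλ = atan2(sin θ sin δ cos φ₁, cos δ − sin φ₁ sin φ₂) = atan2(0.3061, 0.6720) = 24.490°.
λ₂ = 167.231° + 24.490° = 191.72° → -168.28° after wrapping to (−180°, 180°].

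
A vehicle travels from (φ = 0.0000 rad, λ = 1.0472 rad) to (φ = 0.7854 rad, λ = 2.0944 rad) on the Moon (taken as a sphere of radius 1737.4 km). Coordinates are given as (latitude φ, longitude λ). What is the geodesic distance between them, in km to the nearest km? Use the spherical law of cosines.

2101 km

In radians: φ₁ = 0.0000, φ₂ = 0.7854, Δλ = 60.000° = 1.0472 rad.
cos c = sin φ₁ sin φ₂ + cos φ₁ cos φ₂ cos Δλ = (0.0000)(0.7071) + (1.0000)(0.7071)(0.5000) = 0.35355,
so c = arccos(0.35355) = 1.20943 rad.
Distance = R·c = 1737.4 × 1.2094 ≈ 2101 km.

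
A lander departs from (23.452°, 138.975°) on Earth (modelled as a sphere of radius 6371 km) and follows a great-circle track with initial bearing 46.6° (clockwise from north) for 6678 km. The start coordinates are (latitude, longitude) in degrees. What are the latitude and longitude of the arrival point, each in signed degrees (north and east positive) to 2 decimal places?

48.15°, -150.36°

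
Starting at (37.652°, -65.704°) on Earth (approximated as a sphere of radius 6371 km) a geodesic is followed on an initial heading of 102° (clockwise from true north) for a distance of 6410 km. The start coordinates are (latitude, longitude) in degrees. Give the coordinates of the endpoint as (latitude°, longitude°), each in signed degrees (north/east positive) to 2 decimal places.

Angular distance δ = d/R = 6410/6371 = 1.00612 rad; initial bearing θ = 1.7802 rad.
sin φ₂ = sin φ₁ cos δ + cos φ₁ sin δ cos θ = (0.6109)(0.5351) + (0.7917)(0.8448)(-0.2079) = 0.1878, so φ₂ = 10.83°.
Δλ = atan2(sin θ sin δ cos φ₁, cos δ − sin φ₁ sin φ₂) = atan2(0.6542, 0.4204) = 57.275°.
λ₂ = -65.704° + 57.275° = -8.43°.

10.83°, -8.43°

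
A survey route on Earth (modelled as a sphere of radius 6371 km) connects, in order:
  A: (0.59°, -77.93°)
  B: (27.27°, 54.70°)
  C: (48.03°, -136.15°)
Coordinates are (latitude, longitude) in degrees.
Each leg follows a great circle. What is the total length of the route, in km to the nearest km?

25658 km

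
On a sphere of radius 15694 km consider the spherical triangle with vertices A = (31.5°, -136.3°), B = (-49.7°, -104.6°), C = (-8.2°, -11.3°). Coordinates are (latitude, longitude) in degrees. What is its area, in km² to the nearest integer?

468854956 km²

Side lengths (central angles): a = 1.4988, b = 2.1635, c = 1.5000 rad; semiperimeter s = 2.5811.
By l'Huilier's theorem, tan(E/4) = √[tan(s/2) tan((s−a)/2) tan((s−b)/2) tan((s−c)/2)], giving spherical excess E = 1.9036 rad.
Area = E·R² = 1.9036 × (15694)² ≈ 468854956 km².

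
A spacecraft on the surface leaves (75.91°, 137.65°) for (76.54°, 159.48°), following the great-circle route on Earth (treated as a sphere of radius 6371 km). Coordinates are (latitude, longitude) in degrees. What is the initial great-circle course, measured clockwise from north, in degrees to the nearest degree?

73°

Δλ = 21.830° = 0.3810 rad.
y = sin Δλ · cos φ₂ = (0.3719)(0.2328) = 0.0866
x = cos φ₁ sin φ₂ − sin φ₁ cos φ₂ cos Δλ = (0.2434)(0.9725) − (0.9699)(0.2328)(0.9283) = 0.0272
θ = atan2(y, x) = 72.56°, so the bearing is 73°.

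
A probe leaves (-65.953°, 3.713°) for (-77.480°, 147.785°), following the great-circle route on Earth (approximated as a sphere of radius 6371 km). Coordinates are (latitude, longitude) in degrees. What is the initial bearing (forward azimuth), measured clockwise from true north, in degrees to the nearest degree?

With φ₁ = -1.1511, φ₂ = -1.3523, Δλ = 2.5145 rad, the forward-azimuth formula gives
θ = atan2( sin Δλ cos φ₂ , cos φ₁ sin φ₂ − sin φ₁ cos φ₂ cos Δλ ) = atan2(0.1272, -0.5581) = 167.16°.
So the initial bearing is 167°.

167°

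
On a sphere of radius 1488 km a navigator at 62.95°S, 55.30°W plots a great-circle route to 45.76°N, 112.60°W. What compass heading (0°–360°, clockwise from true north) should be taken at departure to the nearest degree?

318°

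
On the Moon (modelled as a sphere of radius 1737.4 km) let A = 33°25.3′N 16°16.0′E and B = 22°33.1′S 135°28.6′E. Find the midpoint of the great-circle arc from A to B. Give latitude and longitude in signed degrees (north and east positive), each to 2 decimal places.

10.61°, 80.80°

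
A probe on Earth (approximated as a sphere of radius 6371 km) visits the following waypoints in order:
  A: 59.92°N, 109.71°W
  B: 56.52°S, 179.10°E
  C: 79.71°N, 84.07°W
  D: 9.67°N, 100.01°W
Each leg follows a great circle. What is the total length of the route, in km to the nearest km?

Leg A→B: central angle 2.2557 rad, distance 14371.1 km.
Leg B→C: central angle 2.5542 rad, distance 16272.7 km.
Leg C→D: central angle 1.2296 rad, distance 7833.9 km.
Total: 14371.1 + 16272.7 + 7833.9 ≈ 38478 km.

38478 km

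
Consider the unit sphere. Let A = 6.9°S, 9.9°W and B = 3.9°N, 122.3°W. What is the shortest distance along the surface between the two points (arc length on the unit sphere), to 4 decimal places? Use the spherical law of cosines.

1.9667

Let φ₁ = -0.1204 rad, φ₂ = 0.0681 rad, and Δλ = -1.9618 rad.
cos c = sin φ₁ sin φ₂ + cos φ₁ cos φ₂ cos Δλ = (-0.1201)(0.0680) + (0.9928)(0.9977)(-0.3811) = -0.38561,
so c = arccos(-0.38561) = 1.96666 rad.
On the unit sphere the arc length equals the central angle: 1.9667.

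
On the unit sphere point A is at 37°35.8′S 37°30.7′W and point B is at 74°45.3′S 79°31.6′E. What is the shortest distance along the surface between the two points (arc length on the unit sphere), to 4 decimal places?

1.0542

In radians: φ₁ = -0.6562, φ₂ = -1.3047, Δλ = 117.038° = 2.0427 rad.
Haversine: a = sin²(Δφ/2) + cos φ₁ cos φ₂ sin²(Δλ/2) = 0.1015 + (0.7923)(0.2629)(0.7273) = 0.25304.
Central angle c = 2·arcsin(√a) = 1.05420 rad.
On the unit sphere the arc length equals the central angle: 1.0542.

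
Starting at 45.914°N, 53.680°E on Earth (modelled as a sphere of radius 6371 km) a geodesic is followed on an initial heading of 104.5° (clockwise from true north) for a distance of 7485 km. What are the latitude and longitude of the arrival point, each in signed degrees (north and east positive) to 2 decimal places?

6.68°, 117.75°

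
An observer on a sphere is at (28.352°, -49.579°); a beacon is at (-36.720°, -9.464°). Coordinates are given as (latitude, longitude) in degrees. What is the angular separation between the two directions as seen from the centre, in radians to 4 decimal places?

1.3124 rad

With latitudes φ₁ = 28.352°, φ₂ = -36.720° and longitude difference Δλ = 40.115°:
cos c = sin φ₁ sin φ₂ + cos φ₁ cos φ₂ cos Δλ = (0.4749)(-0.5979) + (0.8800)(0.8016)(0.7648) = 0.25553,
so c = arccos(0.25553) = 1.31240 rad.
So the angular separation is 1.3124 rad.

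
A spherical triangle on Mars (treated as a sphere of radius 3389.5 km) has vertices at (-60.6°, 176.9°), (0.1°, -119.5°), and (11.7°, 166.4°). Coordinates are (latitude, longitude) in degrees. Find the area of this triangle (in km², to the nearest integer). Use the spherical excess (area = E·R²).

Side lengths (central angles): a = 1.2988, b = 1.2703, c = 1.3523 rad; semiperimeter s = 1.9607.
By l'Huilier's theorem, tan(E/4) = √[tan(s/2) tan((s−a)/2) tan((s−b)/2) tan((s−c)/2)], giving spherical excess E = 0.9444 rad.
Area = E·R² = 0.9444 × (3389.5)² ≈ 10849817 km².

10849817 km²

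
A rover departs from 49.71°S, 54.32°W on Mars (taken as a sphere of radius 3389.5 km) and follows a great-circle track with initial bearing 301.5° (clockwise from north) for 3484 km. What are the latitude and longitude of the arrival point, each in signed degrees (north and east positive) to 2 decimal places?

Angular distance δ = d/R = 3484/3389.5 = 1.02788 rad; initial bearing θ = 5.2622 rad.
sin φ₂ = sin φ₁ cos δ + cos φ₁ sin δ cos θ = (-0.7628)(0.5166) + (0.6467)(0.8562)(0.5225) = -0.1048, so φ₂ = -6.01°.
Δλ = atan2(sin θ sin δ cos φ₁, cos δ − sin φ₁ sin φ₂) = atan2(-0.4721, 0.4367) = -47.229°.
λ₂ = -54.320° − 47.229° = -101.55°.

-6.01°, -101.55°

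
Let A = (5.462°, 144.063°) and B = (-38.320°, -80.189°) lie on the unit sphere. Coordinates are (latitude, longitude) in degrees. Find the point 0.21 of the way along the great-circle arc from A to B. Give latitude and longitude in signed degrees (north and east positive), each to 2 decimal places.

Central angle δ = 2.2375 rad. Interpolating on the sphere with fraction f = 0.21:
P = [sin((1−f)δ)·A + sin(fδ)·B] / sin δ = 1.2479·A + 0.5762·B in Cartesian coordinates,
giving P = (-0.9288, 0.2837, -0.2385), i.e. latitude -13.80°, longitude 163.02°.

-13.80°, 163.02°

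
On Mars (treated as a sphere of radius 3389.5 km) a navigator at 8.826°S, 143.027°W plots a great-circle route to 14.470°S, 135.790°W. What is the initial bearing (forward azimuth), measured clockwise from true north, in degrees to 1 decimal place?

129.2°

Δλ = 7.237° = 0.1263 rad.
y = sin Δλ · cos φ₂ = (0.1260)(0.9683) = 0.1220
x = cos φ₁ sin φ₂ − sin φ₁ cos φ₂ cos Δλ = (0.9882)(-0.2499) − (-0.1534)(0.9683)(0.9920) = -0.0995
θ = atan2(y, x) = 129.21°, so the bearing is 129.2°.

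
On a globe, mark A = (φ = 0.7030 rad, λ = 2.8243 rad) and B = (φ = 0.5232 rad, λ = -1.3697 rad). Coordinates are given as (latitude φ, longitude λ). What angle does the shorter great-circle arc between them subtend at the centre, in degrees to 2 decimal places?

90.25°

With latitudes φ₁ = 40.279°, φ₂ = 29.977° and longitude difference Δλ = 119.702°:
cos c = sin φ₁ sin φ₂ + cos φ₁ cos φ₂ cos Δλ = (0.6465)(0.4997) + (0.7629)(0.8662)(-0.4955) = -0.00441,
so c = arccos(-0.00441) = 1.57520 rad.
So the angular separation is 90.25°.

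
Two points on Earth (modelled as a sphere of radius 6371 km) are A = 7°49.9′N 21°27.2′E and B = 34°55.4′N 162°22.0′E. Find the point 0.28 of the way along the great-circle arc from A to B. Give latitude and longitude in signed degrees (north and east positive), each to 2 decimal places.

Central angle δ = 2.1561 rad. Interpolating on the sphere with fraction f = 0.28:
P = [sin((1−f)δ)·A + sin(fδ)·B] / sin δ = 1.1995·A + 0.6811·B in Cartesian coordinates,
giving P = (0.5738, 0.6038, 0.5534), i.e. latitude 33.60°, longitude 46.46°.

33.60°, 46.46°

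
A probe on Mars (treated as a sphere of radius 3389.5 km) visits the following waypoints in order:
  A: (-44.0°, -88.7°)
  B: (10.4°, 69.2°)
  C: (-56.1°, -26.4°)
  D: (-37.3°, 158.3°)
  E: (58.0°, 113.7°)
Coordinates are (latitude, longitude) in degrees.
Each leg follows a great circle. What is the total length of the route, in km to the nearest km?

Leg A→B: central angle 2.4670 rad, distance 8361.8 km.
Leg B→C: central angle 1.7756 rad, distance 6018.4 km.
Leg C→D: central angle 1.5100 rad, distance 5118.0 km.
Leg D→E: central angle 1.7862 rad, distance 6054.4 km.
Total: 8361.8 + 6018.4 + 5118.0 + 6054.4 ≈ 25553 km.

25553 km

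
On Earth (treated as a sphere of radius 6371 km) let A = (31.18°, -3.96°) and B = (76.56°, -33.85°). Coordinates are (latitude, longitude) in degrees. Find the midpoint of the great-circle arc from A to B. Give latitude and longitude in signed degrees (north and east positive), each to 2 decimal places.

54.49°, -10.21°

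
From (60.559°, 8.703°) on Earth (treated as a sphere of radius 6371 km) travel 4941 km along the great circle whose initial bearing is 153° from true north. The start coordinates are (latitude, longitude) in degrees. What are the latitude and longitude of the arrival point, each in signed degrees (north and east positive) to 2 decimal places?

18.37°, 28.27°

Angular distance δ = d/R = 4941/6371 = 0.77555 rad; initial bearing θ = 2.6704 rad.
sin φ₂ = sin φ₁ cos δ + cos φ₁ sin δ cos θ = (0.8709)(0.7140) + (0.4915)(0.7001)(-0.8910) = 0.3152, so φ₂ = 18.37°.
Δλ = atan2(sin θ sin δ cos φ₁, cos δ − sin φ₁ sin φ₂) = atan2(0.1562, 0.4395) = 19.567°.
λ₂ = 8.703° + 19.567° = 28.27°.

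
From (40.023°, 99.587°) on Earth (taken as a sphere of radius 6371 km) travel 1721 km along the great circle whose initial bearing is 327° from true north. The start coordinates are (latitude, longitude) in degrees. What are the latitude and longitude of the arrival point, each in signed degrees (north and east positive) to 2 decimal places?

Angular distance δ = d/R = 1721/6371 = 0.27013 rad; initial bearing θ = 5.7072 rad.
sin φ₂ = sin φ₁ cos δ + cos φ₁ sin δ cos θ = (0.6431)(0.9637) + (0.7658)(0.2669)(0.8387) = 0.7912, so φ₂ = 52.29°.
Δλ = atan2(sin θ sin δ cos φ₁, cos δ − sin φ₁ sin φ₂) = atan2(-0.1113, 0.4549) = -13.747°.
λ₂ = 99.587° − 13.747° = 85.84°.

52.29°, 85.84°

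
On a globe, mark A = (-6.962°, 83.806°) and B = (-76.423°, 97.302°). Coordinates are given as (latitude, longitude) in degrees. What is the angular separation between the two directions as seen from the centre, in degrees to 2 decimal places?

In radians: φ₁ = -0.1215, φ₂ = -1.3338, Δλ = 13.496° = 0.2355 rad.
cos c = sin φ₁ sin φ₂ + cos φ₁ cos φ₂ cos Δλ = (-0.1212)(-0.9721) + (0.9926)(0.2348)(0.9724) = 0.34441,
so c = arccos(0.34441) = 1.21919 rad.
So the angular separation is 69.85°.

69.85°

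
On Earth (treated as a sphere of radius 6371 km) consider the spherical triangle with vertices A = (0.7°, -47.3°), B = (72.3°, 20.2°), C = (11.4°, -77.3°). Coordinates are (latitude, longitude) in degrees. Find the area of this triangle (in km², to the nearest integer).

Side lengths (central angles): a = 1.4208, b = 0.5524, c = 1.4425 rad; semiperimeter s = 1.7078.
By l'Huilier's theorem, tan(E/4) = √[tan(s/2) tan((s−a)/2) tan((s−b)/2) tan((s−c)/2)], giving spherical excess E = 0.4781 rad.
Area = E·R² = 0.4781 × (6371)² ≈ 19406856 km².

19406856 km²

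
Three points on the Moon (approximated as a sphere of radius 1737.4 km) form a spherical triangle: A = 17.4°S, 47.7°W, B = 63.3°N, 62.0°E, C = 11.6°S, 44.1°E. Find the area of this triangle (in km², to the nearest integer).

4801082 km²

Side lengths (central angles): a = 1.3293, b = 1.5400, c = 1.9951 rad; semiperimeter s = 2.4322.
By l'Huilier's theorem, tan(E/4) = √[tan(s/2) tan((s−a)/2) tan((s−b)/2) tan((s−c)/2)], giving spherical excess E = 1.5905 rad.
Area = E·R² = 1.5905 × (1737.4)² ≈ 4801082 km².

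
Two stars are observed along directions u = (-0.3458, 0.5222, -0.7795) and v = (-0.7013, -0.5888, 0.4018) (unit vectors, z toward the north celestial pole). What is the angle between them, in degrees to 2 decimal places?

112.22°

u·v = -0.3782; |u| = 0.9999, |v| = 1.0000.
cos θ = (u·v)/(|u||v|) = -0.3782, so θ = 112.22°.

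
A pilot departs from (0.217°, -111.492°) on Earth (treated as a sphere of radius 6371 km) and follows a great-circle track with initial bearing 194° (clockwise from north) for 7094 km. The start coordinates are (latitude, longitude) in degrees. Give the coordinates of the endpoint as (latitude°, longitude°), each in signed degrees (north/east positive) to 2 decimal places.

-60.33°, -137.50°

Angular distance δ = d/R = 7094/6371 = 1.11348 rad; initial bearing θ = 3.3859 rad.
sin φ₂ = sin φ₁ cos δ + cos φ₁ sin δ cos θ = (0.0038)(0.4415) + (1.0000)(0.8972)(-0.9703) = -0.8689, so φ₂ = -60.33°.
Δλ = atan2(sin θ sin δ cos φ₁, cos δ − sin φ₁ sin φ₂) = atan2(-0.2171, 0.4448) = -26.011°.
λ₂ = -111.492° − 26.011° = -137.50°.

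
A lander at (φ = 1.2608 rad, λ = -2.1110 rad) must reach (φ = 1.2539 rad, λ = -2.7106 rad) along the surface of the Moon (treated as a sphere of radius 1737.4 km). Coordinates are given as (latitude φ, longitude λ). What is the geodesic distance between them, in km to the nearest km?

317 km

Let φ₁ = 1.2608 rad, φ₂ = 1.2539 rad, and Δλ = -0.5996 rad.
cos c = sin φ₁ sin φ₂ + cos φ₁ cos φ₂ cos Δλ = (0.9523)(0.9502) + (0.3051)(0.3116)(0.8256) = 0.98339,
so c = arccos(0.98339) = 0.18250 rad.
Distance = R·c = 1737.4 × 0.1825 ≈ 317 km.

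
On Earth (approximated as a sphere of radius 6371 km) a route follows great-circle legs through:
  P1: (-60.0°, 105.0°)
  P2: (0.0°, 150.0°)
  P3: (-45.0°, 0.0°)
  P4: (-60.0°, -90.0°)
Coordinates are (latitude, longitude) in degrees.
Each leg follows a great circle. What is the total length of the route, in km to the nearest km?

Leg P1→P2: central angle 1.2094 rad, distance 7705.3 km.
Leg P2→P3: central angle 2.2299 rad, distance 14206.4 km.
Leg P3→P4: central angle 0.9117 rad, distance 5808.7 km.
Total: 7705.3 + 14206.4 + 5808.7 ≈ 27720 km.

27720 km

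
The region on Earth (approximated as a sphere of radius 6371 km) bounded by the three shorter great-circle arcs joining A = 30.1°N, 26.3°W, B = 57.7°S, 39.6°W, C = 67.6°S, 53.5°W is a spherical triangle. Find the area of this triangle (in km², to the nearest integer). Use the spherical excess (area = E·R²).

Side lengths (central angles): a = 0.2046, b = 1.7421, c = 1.5448 rad; semiperimeter s = 1.7457.
By l'Huilier's theorem, tan(E/4) = √[tan(s/2) tan((s−a)/2) tan((s−b)/2) tan((s−c)/2)], giving spherical excess E = 0.0584 rad.
Area = E·R² = 0.0584 × (6371)² ≈ 2370285 km².

2370285 km²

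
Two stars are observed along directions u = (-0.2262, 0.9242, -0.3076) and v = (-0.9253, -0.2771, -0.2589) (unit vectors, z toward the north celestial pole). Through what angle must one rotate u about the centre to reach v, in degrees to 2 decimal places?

88.12°

u·v = 0.0328; |u| = 1.0000, |v| = 1.0000.
cos θ = (u·v)/(|u||v|) = 0.0328, so θ = 88.12°.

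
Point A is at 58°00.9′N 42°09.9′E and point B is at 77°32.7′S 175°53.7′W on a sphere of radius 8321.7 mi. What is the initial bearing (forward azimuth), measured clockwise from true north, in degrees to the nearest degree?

160°

Δλ = 141.940° = 2.4773 rad.
y = sin Δλ · cos φ₂ = (0.6165)(0.2157) = 0.1330
x = cos φ₁ sin φ₂ − sin φ₁ cos φ₂ cos Δλ = (0.5297)(-0.9765) − (0.8482)(0.2157)(-0.7874) = -0.3732
θ = atan2(y, x) = 160.39°, so the bearing is 160°.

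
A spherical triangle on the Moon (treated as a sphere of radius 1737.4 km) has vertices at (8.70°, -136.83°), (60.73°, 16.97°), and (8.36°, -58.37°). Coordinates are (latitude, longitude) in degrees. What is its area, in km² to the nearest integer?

Side lengths (central angles): a = 1.3189, b = 1.3514, c = 1.8773 rad; semiperimeter s = 2.2738.
By l'Huilier's theorem, tan(E/4) = √[tan(s/2) tan((s−a)/2) tan((s−b)/2) tan((s−c)/2)], giving spherical excess E = 1.2889 rad.
Area = E·R² = 1.2889 × (1737.4)² ≈ 3890675 km².

3890675 km²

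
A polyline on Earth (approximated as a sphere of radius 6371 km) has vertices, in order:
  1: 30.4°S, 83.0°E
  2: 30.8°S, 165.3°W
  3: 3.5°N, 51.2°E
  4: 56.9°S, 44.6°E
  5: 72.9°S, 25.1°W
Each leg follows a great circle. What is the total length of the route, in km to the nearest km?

35434 km

Leg 1→2: central angle 1.5856 rad, distance 10102.0 km.
Leg 2→3: central angle 2.3753 rad, distance 15132.7 km.
Leg 3→4: central angle 1.0583 rad, distance 6742.6 km.
Leg 4→5: central angle 0.5425 rad, distance 3456.6 km.
Total: 10102.0 + 15132.7 + 6742.6 + 3456.6 ≈ 35434 km.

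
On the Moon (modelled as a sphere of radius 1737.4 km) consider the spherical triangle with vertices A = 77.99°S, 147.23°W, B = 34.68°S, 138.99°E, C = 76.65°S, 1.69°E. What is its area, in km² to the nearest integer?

616059 km²

Side lengths (central angles): a = 1.1439, b = 0.4262, c = 0.9219 rad; semiperimeter s = 1.2460.
By l'Huilier's theorem, tan(E/4) = √[tan(s/2) tan((s−a)/2) tan((s−b)/2) tan((s−c)/2)], giving spherical excess E = 0.2041 rad.
Area = E·R² = 0.2041 × (1737.4)² ≈ 616059 km².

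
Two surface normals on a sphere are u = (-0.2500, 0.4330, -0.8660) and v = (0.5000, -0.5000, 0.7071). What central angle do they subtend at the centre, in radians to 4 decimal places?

2.8367 rad

u·v = -0.9538; |u| = 1.0000, |v| = 1.0000.
cos θ = (u·v)/(|u||v|) = -0.9539, so θ = 2.8367 rad.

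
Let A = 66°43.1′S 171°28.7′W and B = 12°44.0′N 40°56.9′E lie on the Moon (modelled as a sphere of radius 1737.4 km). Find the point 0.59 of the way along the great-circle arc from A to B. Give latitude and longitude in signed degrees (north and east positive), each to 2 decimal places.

Central angle δ = 2.1269 rad. Interpolating on the sphere with fraction f = 0.59:
P = [sin((1−f)δ)·A + sin(fδ)·B] / sin δ = 0.9015·A + 1.1191·B in Cartesian coordinates,
giving P = (0.4721, 0.6626, -0.5814), i.e. latitude -35.55°, longitude 54.53°.

-35.55°, 54.53°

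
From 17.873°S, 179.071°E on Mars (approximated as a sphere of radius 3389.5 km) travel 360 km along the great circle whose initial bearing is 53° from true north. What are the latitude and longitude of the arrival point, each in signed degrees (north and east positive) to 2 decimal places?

Angular distance δ = d/R = 360/3389.5 = 0.10621 rad; initial bearing θ = 0.9250 rad.
sin φ₂ = sin φ₁ cos δ + cos φ₁ sin δ cos θ = (-0.3069)(0.9944) + (0.9517)(0.1060)(0.6018) = -0.2445, so φ₂ = -14.15°.
Δλ = atan2(sin θ sin δ cos φ₁, cos δ − sin φ₁ sin φ₂) = atan2(0.0806, 0.9193) = 5.009°.
λ₂ = 179.071° + 5.009° = 184.08° → -175.92° after wrapping to (−180°, 180°].

-14.15°, -175.92°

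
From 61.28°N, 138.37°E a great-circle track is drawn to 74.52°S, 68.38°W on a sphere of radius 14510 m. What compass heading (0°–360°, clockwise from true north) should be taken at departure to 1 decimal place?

154.7°

With φ₁ = 1.0695, φ₂ = -1.3006, Δλ = 2.6747 rad, the forward-azimuth formula gives
θ = atan2( sin Δλ cos φ₂ , cos φ₁ sin φ₂ − sin φ₁ cos φ₂ cos Δλ ) = atan2(0.1201, -0.2541) = 154.69°.
So the initial bearing is 154.7°.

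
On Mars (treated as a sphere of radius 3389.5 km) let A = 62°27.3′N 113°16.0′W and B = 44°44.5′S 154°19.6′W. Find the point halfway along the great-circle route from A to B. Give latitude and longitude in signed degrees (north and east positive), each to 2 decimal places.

9.42°, -138.32°

The central angle between A and B is δ = 1.9568 rad.
With f = 0.5, the slerp weights are sin((1−f)δ)/sin δ = 0.8955 and sin(fδ)/sin δ = 0.8955.
Weighted sum of the unit vectors: (0.8955)·(-0.1827,-0.4248,0.8866) + (0.8955)·(-0.6402,-0.3077,-0.7039) = (-0.7368, -0.6560, 0.1636).
Converting back: φ = atan2(z, √(x²+y²)) = 9.42°, λ = atan2(y, x) = -138.32°.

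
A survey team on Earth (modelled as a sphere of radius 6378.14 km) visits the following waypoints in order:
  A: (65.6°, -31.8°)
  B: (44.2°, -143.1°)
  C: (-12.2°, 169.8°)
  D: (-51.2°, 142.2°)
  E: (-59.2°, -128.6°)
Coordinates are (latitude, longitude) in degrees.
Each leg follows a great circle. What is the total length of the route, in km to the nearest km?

24661 km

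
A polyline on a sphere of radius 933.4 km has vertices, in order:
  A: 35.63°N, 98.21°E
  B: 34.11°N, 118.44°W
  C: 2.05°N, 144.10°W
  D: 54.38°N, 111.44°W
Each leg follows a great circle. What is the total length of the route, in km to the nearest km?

Leg A→B: central angle 1.7857 rad, distance 1666.8 km.
Leg B→C: central angle 0.6984 rad, distance 651.9 km.
Leg C→D: central angle 1.0250 rad, distance 956.7 km.
Total: 1666.8 + 651.9 + 956.7 ≈ 3275 km.

3275 km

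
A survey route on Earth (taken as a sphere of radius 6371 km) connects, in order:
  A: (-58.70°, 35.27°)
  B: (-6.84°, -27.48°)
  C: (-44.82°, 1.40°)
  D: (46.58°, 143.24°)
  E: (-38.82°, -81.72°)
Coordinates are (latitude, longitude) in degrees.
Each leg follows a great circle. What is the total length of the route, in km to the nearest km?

Leg A→B: central angle 1.2261 rad, distance 7811.3 km.
Leg B→C: central angle 0.7945 rad, distance 5061.8 km.
Leg C→D: central angle 2.6800 rad, distance 17074.1 km.
Leg D→E: central angle 2.5576 rad, distance 16294.3 km.
Total: 7811.3 + 5061.8 + 17074.1 + 16294.3 ≈ 46242 km.

46242 km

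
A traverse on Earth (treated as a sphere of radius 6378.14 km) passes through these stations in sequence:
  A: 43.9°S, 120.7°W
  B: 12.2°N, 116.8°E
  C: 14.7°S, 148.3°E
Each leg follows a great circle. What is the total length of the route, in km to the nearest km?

18129 km

Leg A→B: central angle 2.1234 rad, distance 13543.6 km.
Leg B→C: central angle 0.7190 rad, distance 4585.7 km.
Total: 13543.6 + 4585.7 ≈ 18129 km.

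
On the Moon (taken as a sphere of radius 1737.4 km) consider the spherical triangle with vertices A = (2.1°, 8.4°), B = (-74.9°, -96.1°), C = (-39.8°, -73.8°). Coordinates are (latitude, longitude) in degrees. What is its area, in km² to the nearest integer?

1868514 km²

Side lengths (central angles): a = 0.6382, b = 1.4900, c = 1.6715 rad; semiperimeter s = 1.8998.
By l'Huilier's theorem, tan(E/4) = √[tan(s/2) tan((s−a)/2) tan((s−b)/2) tan((s−c)/2)], giving spherical excess E = 0.6190 rad.
Area = E·R² = 0.6190 × (1737.4)² ≈ 1868514 km².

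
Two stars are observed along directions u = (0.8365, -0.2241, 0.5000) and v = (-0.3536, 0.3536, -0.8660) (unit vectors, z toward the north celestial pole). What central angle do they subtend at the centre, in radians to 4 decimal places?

2.5116 rad

u·v = -0.8080; |u| = 1.0000, |v| = 1.0000.
cos θ = (u·v)/(|u||v|) = -0.8080, so θ = 2.5116 rad.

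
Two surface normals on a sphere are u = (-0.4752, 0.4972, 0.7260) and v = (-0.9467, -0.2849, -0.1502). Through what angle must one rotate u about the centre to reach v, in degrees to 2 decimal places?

u·v = 0.1992; |u| = 1.0000, |v| = 1.0000.
cos θ = (u·v)/(|u||v|) = 0.1992, so θ = 78.51°.

78.51°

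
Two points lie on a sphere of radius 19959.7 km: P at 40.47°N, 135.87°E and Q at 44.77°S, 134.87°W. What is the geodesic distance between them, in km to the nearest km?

40672 km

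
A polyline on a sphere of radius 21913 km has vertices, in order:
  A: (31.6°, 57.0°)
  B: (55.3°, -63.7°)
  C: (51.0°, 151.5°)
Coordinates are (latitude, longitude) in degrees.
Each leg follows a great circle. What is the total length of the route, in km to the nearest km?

Leg A→B: central angle 1.3865 rad, distance 30382.6 km.
Leg B→C: central angle 1.2173 rad, distance 26674.8 km.
Total: 30382.6 + 26674.8 ≈ 57057 km.

57057 km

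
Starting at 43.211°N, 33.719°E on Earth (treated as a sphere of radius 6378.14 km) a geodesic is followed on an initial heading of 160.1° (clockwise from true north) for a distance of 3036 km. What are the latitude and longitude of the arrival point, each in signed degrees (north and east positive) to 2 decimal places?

17.13°, 43.11°

Angular distance δ = d/R = 3036/6378.14 = 0.47600 rad; initial bearing θ = 2.7943 rad.
sin φ₂ = sin φ₁ cos δ + cos φ₁ sin δ cos θ = (0.6847)(0.8888) + (0.7288)(0.4582)(-0.9403) = 0.2945, so φ₂ = 17.13°.
Δλ = atan2(sin θ sin δ cos φ₁, cos δ − sin φ₁ sin φ₂) = atan2(0.1137, 0.6872) = 9.393°.
λ₂ = 33.719° + 9.393° = 43.11°.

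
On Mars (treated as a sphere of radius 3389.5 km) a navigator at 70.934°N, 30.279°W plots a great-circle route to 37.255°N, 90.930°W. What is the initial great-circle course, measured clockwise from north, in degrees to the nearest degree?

With φ₁ = 1.2380, φ₂ = 0.6502, Δλ = -1.0586 rad, the forward-azimuth formula gives
θ = atan2( sin Δλ cos φ₂ , cos φ₁ sin φ₂ − sin φ₁ cos φ₂ cos Δλ ) = atan2(-0.6938, -0.1710) = -103.84°.
Adding 360° brings this into [0°, 360°): 256°.

256°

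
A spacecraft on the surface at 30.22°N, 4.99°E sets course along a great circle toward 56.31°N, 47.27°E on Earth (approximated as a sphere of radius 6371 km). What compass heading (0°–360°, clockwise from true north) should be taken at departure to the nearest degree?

36°

Δλ = 42.280° = 0.7379 rad.
y = sin Δλ · cos φ₂ = (0.6728)(0.5547) = 0.3732
x = cos φ₁ sin φ₂ − sin φ₁ cos φ₂ cos Δλ = (0.8641)(0.8321) − (0.5033)(0.5547)(0.7399) = 0.5124
θ = atan2(y, x) = 36.06°, so the bearing is 36°.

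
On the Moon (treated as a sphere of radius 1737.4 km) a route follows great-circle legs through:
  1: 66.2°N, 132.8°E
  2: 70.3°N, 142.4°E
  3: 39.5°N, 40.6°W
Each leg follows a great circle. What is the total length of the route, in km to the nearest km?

2292 km

Leg 1→2: central angle 0.0945 rad, distance 164.2 km.
Leg 2→3: central angle 1.2248 rad, distance 2128.0 km.
Total: 164.2 + 2128.0 ≈ 2292 km.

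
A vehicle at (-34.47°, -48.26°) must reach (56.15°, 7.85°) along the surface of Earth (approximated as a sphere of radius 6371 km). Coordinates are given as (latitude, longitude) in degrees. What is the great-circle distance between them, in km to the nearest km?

11381 km

Let φ₁ = -0.6016 rad, φ₂ = 0.9800 rad, and Δλ = 0.9793 rad.
cos c = sin φ₁ sin φ₂ + cos φ₁ cos φ₂ cos Δλ = (-0.5660)(0.8305) + (0.8244)(0.5570)(0.5576) = -0.21398,
so c = arccos(-0.21398) = 1.78644 rad.
Distance = R·c = 6371 × 1.7864 ≈ 11381 km.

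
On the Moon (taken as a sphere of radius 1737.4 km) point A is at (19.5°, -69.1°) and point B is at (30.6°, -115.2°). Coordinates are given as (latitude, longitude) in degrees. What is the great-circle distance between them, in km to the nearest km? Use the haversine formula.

With latitudes φ₁ = 19.500°, φ₂ = 30.600° and longitude difference Δλ = -46.100°:
Haversine: a = sin²(Δφ/2) + cos φ₁ cos φ₂ sin²(Δλ/2) = 0.0094 + (0.9426)(0.8607)(0.1533) = 0.13374.
Central angle c = 2·arcsin(√a) = 0.74877 rad.
Distance = R·c = 1737.4 × 0.7488 ≈ 1301 km.

1301 km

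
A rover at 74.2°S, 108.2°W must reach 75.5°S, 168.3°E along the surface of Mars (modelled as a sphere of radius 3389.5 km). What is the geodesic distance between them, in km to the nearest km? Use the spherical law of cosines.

1187 km

Let φ₁ = -1.2950 rad, φ₂ = -1.3177 rad, and Δλ = -1.4573 rad.
cos c = sin φ₁ sin φ₂ + cos φ₁ cos φ₂ cos Δλ = (-0.9622)(-0.9681) + (0.2723)(0.2504)(0.1132) = 0.93929,
so c = arccos(0.93929) = 0.35025 rad.
Distance = R·c = 3389.5 × 0.3503 ≈ 1187 km.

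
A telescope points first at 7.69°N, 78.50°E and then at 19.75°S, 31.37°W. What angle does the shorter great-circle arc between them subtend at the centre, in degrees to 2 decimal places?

111.24°

Let φ₁ = 0.1342 rad, φ₂ = -0.3447 rad, and Δλ = -1.9176 rad.
cos c = sin φ₁ sin φ₂ + cos φ₁ cos φ₂ cos Δλ = (0.1338)(-0.3379) + (0.9910)(0.9412)(-0.3399) = -0.36223,
so c = arccos(-0.36223) = 1.94146 rad.
So the angular separation is 111.24°.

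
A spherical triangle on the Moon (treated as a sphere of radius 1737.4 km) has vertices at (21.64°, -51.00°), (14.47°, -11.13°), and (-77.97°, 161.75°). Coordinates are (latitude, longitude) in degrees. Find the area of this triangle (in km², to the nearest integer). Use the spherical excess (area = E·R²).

3476238 km²

Side lengths (central angles): a = 2.0316, b = 2.1219, c = 0.6714 rad; semiperimeter s = 2.4124.
By l'Huilier's theorem, tan(E/4) = √[tan(s/2) tan((s−a)/2) tan((s−b)/2) tan((s−c)/2)], giving spherical excess E = 1.1516 rad.
Area = E·R² = 1.1516 × (1737.4)² ≈ 3476238 km².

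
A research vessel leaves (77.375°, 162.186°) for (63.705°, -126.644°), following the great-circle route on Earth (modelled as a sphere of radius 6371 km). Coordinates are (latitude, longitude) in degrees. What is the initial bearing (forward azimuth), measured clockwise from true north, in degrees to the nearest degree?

82°

Δλ = 71.170° = 1.2422 rad.
y = sin Δλ · cos φ₂ = (0.9465)(0.4430) = 0.4193
x = cos φ₁ sin φ₂ − sin φ₁ cos φ₂ cos Δλ = (0.2186)(0.8965) − (0.9758)(0.4430)(0.3228) = 0.0564
θ = atan2(y, x) = 82.33°, so the bearing is 82°.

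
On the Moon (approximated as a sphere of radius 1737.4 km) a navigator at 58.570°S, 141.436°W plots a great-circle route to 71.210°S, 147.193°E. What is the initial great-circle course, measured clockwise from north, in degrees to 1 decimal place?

216.9°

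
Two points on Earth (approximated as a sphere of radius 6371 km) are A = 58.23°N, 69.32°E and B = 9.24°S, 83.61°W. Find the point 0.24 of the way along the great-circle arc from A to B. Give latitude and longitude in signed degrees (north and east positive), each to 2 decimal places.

The central angle between A and B is δ = 2.2134 rad.
With f = 0.24, the slerp weights are sin((1−f)δ)/sin δ = 1.2414 and sin(fδ)/sin δ = 0.6328.
Weighted sum of the unit vectors: (1.2414)·(0.1859,0.4926,0.8502) + (0.6328)·(0.1099,-0.9809,-0.1606) = (0.3003, -0.0092, 0.9538).
Converting back: φ = atan2(z, √(x²+y²)) = 72.51°, λ = atan2(y, x) = -1.75°.

72.51°, -1.75°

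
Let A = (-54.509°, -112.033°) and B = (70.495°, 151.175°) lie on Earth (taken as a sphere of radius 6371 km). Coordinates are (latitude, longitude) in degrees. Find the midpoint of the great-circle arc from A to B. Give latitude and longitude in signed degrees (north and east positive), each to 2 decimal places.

11.44°, -143.53°

Central angle δ = 2.4823 rad. Interpolating on the sphere with fraction f = 0.5:
P = [sin((1−f)δ)·A + sin(fδ)·B] / sin δ = 1.5445·A + 1.5445·B in Cartesian coordinates,
giving P = (-0.7882, -0.5826, 0.1983), i.e. latitude 11.44°, longitude -143.53°.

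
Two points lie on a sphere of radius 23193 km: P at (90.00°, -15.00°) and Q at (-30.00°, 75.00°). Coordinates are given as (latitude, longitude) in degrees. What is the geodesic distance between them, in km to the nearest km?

Let φ₁ = 1.5708 rad, φ₂ = -0.5236 rad, and Δλ = 1.5708 rad.
cos c = sin φ₁ sin φ₂ + cos φ₁ cos φ₂ cos Δλ = (1.0000)(-0.5000) + (0.0000)(0.8660)(0.0000) = -0.50000,
so c = arccos(-0.50000) = 2.09440 rad.
Distance = R·c = 23193 × 2.0944 ≈ 48575 km.

48575 km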